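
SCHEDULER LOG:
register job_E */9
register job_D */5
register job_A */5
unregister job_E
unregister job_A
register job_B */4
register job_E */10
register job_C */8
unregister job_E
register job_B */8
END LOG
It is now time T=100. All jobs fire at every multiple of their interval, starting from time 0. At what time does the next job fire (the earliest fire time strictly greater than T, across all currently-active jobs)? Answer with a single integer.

Answer: 104

Derivation:
Op 1: register job_E */9 -> active={job_E:*/9}
Op 2: register job_D */5 -> active={job_D:*/5, job_E:*/9}
Op 3: register job_A */5 -> active={job_A:*/5, job_D:*/5, job_E:*/9}
Op 4: unregister job_E -> active={job_A:*/5, job_D:*/5}
Op 5: unregister job_A -> active={job_D:*/5}
Op 6: register job_B */4 -> active={job_B:*/4, job_D:*/5}
Op 7: register job_E */10 -> active={job_B:*/4, job_D:*/5, job_E:*/10}
Op 8: register job_C */8 -> active={job_B:*/4, job_C:*/8, job_D:*/5, job_E:*/10}
Op 9: unregister job_E -> active={job_B:*/4, job_C:*/8, job_D:*/5}
Op 10: register job_B */8 -> active={job_B:*/8, job_C:*/8, job_D:*/5}
  job_B: interval 8, next fire after T=100 is 104
  job_C: interval 8, next fire after T=100 is 104
  job_D: interval 5, next fire after T=100 is 105
Earliest fire time = 104 (job job_B)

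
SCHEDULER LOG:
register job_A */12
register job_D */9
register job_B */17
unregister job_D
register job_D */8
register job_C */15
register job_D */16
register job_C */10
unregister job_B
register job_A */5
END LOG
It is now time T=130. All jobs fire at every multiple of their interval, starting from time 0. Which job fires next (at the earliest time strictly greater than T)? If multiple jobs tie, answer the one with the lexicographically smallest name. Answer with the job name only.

Answer: job_A

Derivation:
Op 1: register job_A */12 -> active={job_A:*/12}
Op 2: register job_D */9 -> active={job_A:*/12, job_D:*/9}
Op 3: register job_B */17 -> active={job_A:*/12, job_B:*/17, job_D:*/9}
Op 4: unregister job_D -> active={job_A:*/12, job_B:*/17}
Op 5: register job_D */8 -> active={job_A:*/12, job_B:*/17, job_D:*/8}
Op 6: register job_C */15 -> active={job_A:*/12, job_B:*/17, job_C:*/15, job_D:*/8}
Op 7: register job_D */16 -> active={job_A:*/12, job_B:*/17, job_C:*/15, job_D:*/16}
Op 8: register job_C */10 -> active={job_A:*/12, job_B:*/17, job_C:*/10, job_D:*/16}
Op 9: unregister job_B -> active={job_A:*/12, job_C:*/10, job_D:*/16}
Op 10: register job_A */5 -> active={job_A:*/5, job_C:*/10, job_D:*/16}
  job_A: interval 5, next fire after T=130 is 135
  job_C: interval 10, next fire after T=130 is 140
  job_D: interval 16, next fire after T=130 is 144
Earliest = 135, winner (lex tiebreak) = job_A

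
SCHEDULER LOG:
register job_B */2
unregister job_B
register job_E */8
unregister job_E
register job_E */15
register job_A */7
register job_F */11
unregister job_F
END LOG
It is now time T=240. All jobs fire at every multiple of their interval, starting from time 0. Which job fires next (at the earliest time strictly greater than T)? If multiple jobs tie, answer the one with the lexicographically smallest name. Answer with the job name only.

Answer: job_A

Derivation:
Op 1: register job_B */2 -> active={job_B:*/2}
Op 2: unregister job_B -> active={}
Op 3: register job_E */8 -> active={job_E:*/8}
Op 4: unregister job_E -> active={}
Op 5: register job_E */15 -> active={job_E:*/15}
Op 6: register job_A */7 -> active={job_A:*/7, job_E:*/15}
Op 7: register job_F */11 -> active={job_A:*/7, job_E:*/15, job_F:*/11}
Op 8: unregister job_F -> active={job_A:*/7, job_E:*/15}
  job_A: interval 7, next fire after T=240 is 245
  job_E: interval 15, next fire after T=240 is 255
Earliest = 245, winner (lex tiebreak) = job_A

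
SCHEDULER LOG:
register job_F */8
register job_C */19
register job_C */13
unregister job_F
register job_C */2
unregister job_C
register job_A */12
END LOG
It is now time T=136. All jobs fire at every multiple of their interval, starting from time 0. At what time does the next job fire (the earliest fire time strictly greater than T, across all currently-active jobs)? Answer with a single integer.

Op 1: register job_F */8 -> active={job_F:*/8}
Op 2: register job_C */19 -> active={job_C:*/19, job_F:*/8}
Op 3: register job_C */13 -> active={job_C:*/13, job_F:*/8}
Op 4: unregister job_F -> active={job_C:*/13}
Op 5: register job_C */2 -> active={job_C:*/2}
Op 6: unregister job_C -> active={}
Op 7: register job_A */12 -> active={job_A:*/12}
  job_A: interval 12, next fire after T=136 is 144
Earliest fire time = 144 (job job_A)

Answer: 144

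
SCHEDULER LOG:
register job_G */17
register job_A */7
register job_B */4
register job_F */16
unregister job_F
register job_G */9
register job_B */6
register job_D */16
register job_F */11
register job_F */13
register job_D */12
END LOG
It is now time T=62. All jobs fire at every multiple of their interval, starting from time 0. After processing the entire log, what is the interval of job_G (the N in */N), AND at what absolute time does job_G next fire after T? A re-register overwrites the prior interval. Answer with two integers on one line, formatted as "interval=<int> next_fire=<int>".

Op 1: register job_G */17 -> active={job_G:*/17}
Op 2: register job_A */7 -> active={job_A:*/7, job_G:*/17}
Op 3: register job_B */4 -> active={job_A:*/7, job_B:*/4, job_G:*/17}
Op 4: register job_F */16 -> active={job_A:*/7, job_B:*/4, job_F:*/16, job_G:*/17}
Op 5: unregister job_F -> active={job_A:*/7, job_B:*/4, job_G:*/17}
Op 6: register job_G */9 -> active={job_A:*/7, job_B:*/4, job_G:*/9}
Op 7: register job_B */6 -> active={job_A:*/7, job_B:*/6, job_G:*/9}
Op 8: register job_D */16 -> active={job_A:*/7, job_B:*/6, job_D:*/16, job_G:*/9}
Op 9: register job_F */11 -> active={job_A:*/7, job_B:*/6, job_D:*/16, job_F:*/11, job_G:*/9}
Op 10: register job_F */13 -> active={job_A:*/7, job_B:*/6, job_D:*/16, job_F:*/13, job_G:*/9}
Op 11: register job_D */12 -> active={job_A:*/7, job_B:*/6, job_D:*/12, job_F:*/13, job_G:*/9}
Final interval of job_G = 9
Next fire of job_G after T=62: (62//9+1)*9 = 63

Answer: interval=9 next_fire=63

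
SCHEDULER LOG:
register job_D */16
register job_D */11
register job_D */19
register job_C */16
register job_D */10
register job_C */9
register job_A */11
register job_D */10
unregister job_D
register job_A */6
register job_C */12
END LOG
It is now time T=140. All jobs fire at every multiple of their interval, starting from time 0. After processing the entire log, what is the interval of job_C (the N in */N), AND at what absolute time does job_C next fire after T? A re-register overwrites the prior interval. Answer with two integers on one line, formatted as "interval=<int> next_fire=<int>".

Answer: interval=12 next_fire=144

Derivation:
Op 1: register job_D */16 -> active={job_D:*/16}
Op 2: register job_D */11 -> active={job_D:*/11}
Op 3: register job_D */19 -> active={job_D:*/19}
Op 4: register job_C */16 -> active={job_C:*/16, job_D:*/19}
Op 5: register job_D */10 -> active={job_C:*/16, job_D:*/10}
Op 6: register job_C */9 -> active={job_C:*/9, job_D:*/10}
Op 7: register job_A */11 -> active={job_A:*/11, job_C:*/9, job_D:*/10}
Op 8: register job_D */10 -> active={job_A:*/11, job_C:*/9, job_D:*/10}
Op 9: unregister job_D -> active={job_A:*/11, job_C:*/9}
Op 10: register job_A */6 -> active={job_A:*/6, job_C:*/9}
Op 11: register job_C */12 -> active={job_A:*/6, job_C:*/12}
Final interval of job_C = 12
Next fire of job_C after T=140: (140//12+1)*12 = 144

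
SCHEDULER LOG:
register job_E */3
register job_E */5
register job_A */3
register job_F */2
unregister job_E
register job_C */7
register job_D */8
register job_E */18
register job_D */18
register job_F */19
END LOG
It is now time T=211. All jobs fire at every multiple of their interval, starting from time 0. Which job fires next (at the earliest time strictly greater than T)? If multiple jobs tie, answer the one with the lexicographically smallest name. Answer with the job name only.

Answer: job_A

Derivation:
Op 1: register job_E */3 -> active={job_E:*/3}
Op 2: register job_E */5 -> active={job_E:*/5}
Op 3: register job_A */3 -> active={job_A:*/3, job_E:*/5}
Op 4: register job_F */2 -> active={job_A:*/3, job_E:*/5, job_F:*/2}
Op 5: unregister job_E -> active={job_A:*/3, job_F:*/2}
Op 6: register job_C */7 -> active={job_A:*/3, job_C:*/7, job_F:*/2}
Op 7: register job_D */8 -> active={job_A:*/3, job_C:*/7, job_D:*/8, job_F:*/2}
Op 8: register job_E */18 -> active={job_A:*/3, job_C:*/7, job_D:*/8, job_E:*/18, job_F:*/2}
Op 9: register job_D */18 -> active={job_A:*/3, job_C:*/7, job_D:*/18, job_E:*/18, job_F:*/2}
Op 10: register job_F */19 -> active={job_A:*/3, job_C:*/7, job_D:*/18, job_E:*/18, job_F:*/19}
  job_A: interval 3, next fire after T=211 is 213
  job_C: interval 7, next fire after T=211 is 217
  job_D: interval 18, next fire after T=211 is 216
  job_E: interval 18, next fire after T=211 is 216
  job_F: interval 19, next fire after T=211 is 228
Earliest = 213, winner (lex tiebreak) = job_A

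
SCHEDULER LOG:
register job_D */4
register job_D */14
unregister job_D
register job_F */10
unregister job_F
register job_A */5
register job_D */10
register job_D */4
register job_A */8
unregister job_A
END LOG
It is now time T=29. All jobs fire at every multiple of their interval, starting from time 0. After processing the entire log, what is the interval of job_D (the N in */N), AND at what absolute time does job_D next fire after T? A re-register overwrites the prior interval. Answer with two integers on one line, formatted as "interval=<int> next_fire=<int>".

Op 1: register job_D */4 -> active={job_D:*/4}
Op 2: register job_D */14 -> active={job_D:*/14}
Op 3: unregister job_D -> active={}
Op 4: register job_F */10 -> active={job_F:*/10}
Op 5: unregister job_F -> active={}
Op 6: register job_A */5 -> active={job_A:*/5}
Op 7: register job_D */10 -> active={job_A:*/5, job_D:*/10}
Op 8: register job_D */4 -> active={job_A:*/5, job_D:*/4}
Op 9: register job_A */8 -> active={job_A:*/8, job_D:*/4}
Op 10: unregister job_A -> active={job_D:*/4}
Final interval of job_D = 4
Next fire of job_D after T=29: (29//4+1)*4 = 32

Answer: interval=4 next_fire=32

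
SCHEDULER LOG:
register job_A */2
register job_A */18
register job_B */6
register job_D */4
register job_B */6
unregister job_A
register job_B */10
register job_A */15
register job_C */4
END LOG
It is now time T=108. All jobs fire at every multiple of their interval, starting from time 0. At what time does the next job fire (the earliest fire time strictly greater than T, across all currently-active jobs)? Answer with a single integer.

Op 1: register job_A */2 -> active={job_A:*/2}
Op 2: register job_A */18 -> active={job_A:*/18}
Op 3: register job_B */6 -> active={job_A:*/18, job_B:*/6}
Op 4: register job_D */4 -> active={job_A:*/18, job_B:*/6, job_D:*/4}
Op 5: register job_B */6 -> active={job_A:*/18, job_B:*/6, job_D:*/4}
Op 6: unregister job_A -> active={job_B:*/6, job_D:*/4}
Op 7: register job_B */10 -> active={job_B:*/10, job_D:*/4}
Op 8: register job_A */15 -> active={job_A:*/15, job_B:*/10, job_D:*/4}
Op 9: register job_C */4 -> active={job_A:*/15, job_B:*/10, job_C:*/4, job_D:*/4}
  job_A: interval 15, next fire after T=108 is 120
  job_B: interval 10, next fire after T=108 is 110
  job_C: interval 4, next fire after T=108 is 112
  job_D: interval 4, next fire after T=108 is 112
Earliest fire time = 110 (job job_B)

Answer: 110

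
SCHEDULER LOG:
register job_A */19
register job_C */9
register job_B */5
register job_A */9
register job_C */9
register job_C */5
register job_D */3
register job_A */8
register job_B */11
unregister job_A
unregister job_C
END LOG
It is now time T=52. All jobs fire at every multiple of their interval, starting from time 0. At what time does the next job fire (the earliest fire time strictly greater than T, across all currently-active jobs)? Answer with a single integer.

Op 1: register job_A */19 -> active={job_A:*/19}
Op 2: register job_C */9 -> active={job_A:*/19, job_C:*/9}
Op 3: register job_B */5 -> active={job_A:*/19, job_B:*/5, job_C:*/9}
Op 4: register job_A */9 -> active={job_A:*/9, job_B:*/5, job_C:*/9}
Op 5: register job_C */9 -> active={job_A:*/9, job_B:*/5, job_C:*/9}
Op 6: register job_C */5 -> active={job_A:*/9, job_B:*/5, job_C:*/5}
Op 7: register job_D */3 -> active={job_A:*/9, job_B:*/5, job_C:*/5, job_D:*/3}
Op 8: register job_A */8 -> active={job_A:*/8, job_B:*/5, job_C:*/5, job_D:*/3}
Op 9: register job_B */11 -> active={job_A:*/8, job_B:*/11, job_C:*/5, job_D:*/3}
Op 10: unregister job_A -> active={job_B:*/11, job_C:*/5, job_D:*/3}
Op 11: unregister job_C -> active={job_B:*/11, job_D:*/3}
  job_B: interval 11, next fire after T=52 is 55
  job_D: interval 3, next fire after T=52 is 54
Earliest fire time = 54 (job job_D)

Answer: 54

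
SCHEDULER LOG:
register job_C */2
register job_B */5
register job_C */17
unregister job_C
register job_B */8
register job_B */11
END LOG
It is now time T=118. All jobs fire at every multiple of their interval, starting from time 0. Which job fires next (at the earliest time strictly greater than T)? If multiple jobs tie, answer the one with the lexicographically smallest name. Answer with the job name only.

Answer: job_B

Derivation:
Op 1: register job_C */2 -> active={job_C:*/2}
Op 2: register job_B */5 -> active={job_B:*/5, job_C:*/2}
Op 3: register job_C */17 -> active={job_B:*/5, job_C:*/17}
Op 4: unregister job_C -> active={job_B:*/5}
Op 5: register job_B */8 -> active={job_B:*/8}
Op 6: register job_B */11 -> active={job_B:*/11}
  job_B: interval 11, next fire after T=118 is 121
Earliest = 121, winner (lex tiebreak) = job_B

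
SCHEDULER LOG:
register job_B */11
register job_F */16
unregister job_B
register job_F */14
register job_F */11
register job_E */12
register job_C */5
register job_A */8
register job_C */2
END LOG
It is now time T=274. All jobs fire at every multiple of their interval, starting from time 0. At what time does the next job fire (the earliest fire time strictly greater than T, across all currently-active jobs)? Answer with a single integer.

Answer: 275

Derivation:
Op 1: register job_B */11 -> active={job_B:*/11}
Op 2: register job_F */16 -> active={job_B:*/11, job_F:*/16}
Op 3: unregister job_B -> active={job_F:*/16}
Op 4: register job_F */14 -> active={job_F:*/14}
Op 5: register job_F */11 -> active={job_F:*/11}
Op 6: register job_E */12 -> active={job_E:*/12, job_F:*/11}
Op 7: register job_C */5 -> active={job_C:*/5, job_E:*/12, job_F:*/11}
Op 8: register job_A */8 -> active={job_A:*/8, job_C:*/5, job_E:*/12, job_F:*/11}
Op 9: register job_C */2 -> active={job_A:*/8, job_C:*/2, job_E:*/12, job_F:*/11}
  job_A: interval 8, next fire after T=274 is 280
  job_C: interval 2, next fire after T=274 is 276
  job_E: interval 12, next fire after T=274 is 276
  job_F: interval 11, next fire after T=274 is 275
Earliest fire time = 275 (job job_F)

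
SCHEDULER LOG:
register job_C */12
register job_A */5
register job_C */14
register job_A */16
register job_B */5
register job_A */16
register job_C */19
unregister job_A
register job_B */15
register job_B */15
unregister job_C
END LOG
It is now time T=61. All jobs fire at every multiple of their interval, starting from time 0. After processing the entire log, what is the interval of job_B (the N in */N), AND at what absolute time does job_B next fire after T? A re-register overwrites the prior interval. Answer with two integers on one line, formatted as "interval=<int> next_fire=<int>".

Answer: interval=15 next_fire=75

Derivation:
Op 1: register job_C */12 -> active={job_C:*/12}
Op 2: register job_A */5 -> active={job_A:*/5, job_C:*/12}
Op 3: register job_C */14 -> active={job_A:*/5, job_C:*/14}
Op 4: register job_A */16 -> active={job_A:*/16, job_C:*/14}
Op 5: register job_B */5 -> active={job_A:*/16, job_B:*/5, job_C:*/14}
Op 6: register job_A */16 -> active={job_A:*/16, job_B:*/5, job_C:*/14}
Op 7: register job_C */19 -> active={job_A:*/16, job_B:*/5, job_C:*/19}
Op 8: unregister job_A -> active={job_B:*/5, job_C:*/19}
Op 9: register job_B */15 -> active={job_B:*/15, job_C:*/19}
Op 10: register job_B */15 -> active={job_B:*/15, job_C:*/19}
Op 11: unregister job_C -> active={job_B:*/15}
Final interval of job_B = 15
Next fire of job_B after T=61: (61//15+1)*15 = 75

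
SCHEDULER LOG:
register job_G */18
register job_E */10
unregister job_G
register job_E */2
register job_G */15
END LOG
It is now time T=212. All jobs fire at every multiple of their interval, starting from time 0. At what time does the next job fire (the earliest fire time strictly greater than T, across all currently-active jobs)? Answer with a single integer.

Op 1: register job_G */18 -> active={job_G:*/18}
Op 2: register job_E */10 -> active={job_E:*/10, job_G:*/18}
Op 3: unregister job_G -> active={job_E:*/10}
Op 4: register job_E */2 -> active={job_E:*/2}
Op 5: register job_G */15 -> active={job_E:*/2, job_G:*/15}
  job_E: interval 2, next fire after T=212 is 214
  job_G: interval 15, next fire after T=212 is 225
Earliest fire time = 214 (job job_E)

Answer: 214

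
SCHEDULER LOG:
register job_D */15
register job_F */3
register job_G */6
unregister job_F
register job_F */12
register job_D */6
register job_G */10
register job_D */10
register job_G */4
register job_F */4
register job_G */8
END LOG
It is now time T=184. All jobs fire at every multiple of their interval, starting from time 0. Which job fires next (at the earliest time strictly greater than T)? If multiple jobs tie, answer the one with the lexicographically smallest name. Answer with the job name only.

Answer: job_F

Derivation:
Op 1: register job_D */15 -> active={job_D:*/15}
Op 2: register job_F */3 -> active={job_D:*/15, job_F:*/3}
Op 3: register job_G */6 -> active={job_D:*/15, job_F:*/3, job_G:*/6}
Op 4: unregister job_F -> active={job_D:*/15, job_G:*/6}
Op 5: register job_F */12 -> active={job_D:*/15, job_F:*/12, job_G:*/6}
Op 6: register job_D */6 -> active={job_D:*/6, job_F:*/12, job_G:*/6}
Op 7: register job_G */10 -> active={job_D:*/6, job_F:*/12, job_G:*/10}
Op 8: register job_D */10 -> active={job_D:*/10, job_F:*/12, job_G:*/10}
Op 9: register job_G */4 -> active={job_D:*/10, job_F:*/12, job_G:*/4}
Op 10: register job_F */4 -> active={job_D:*/10, job_F:*/4, job_G:*/4}
Op 11: register job_G */8 -> active={job_D:*/10, job_F:*/4, job_G:*/8}
  job_D: interval 10, next fire after T=184 is 190
  job_F: interval 4, next fire after T=184 is 188
  job_G: interval 8, next fire after T=184 is 192
Earliest = 188, winner (lex tiebreak) = job_F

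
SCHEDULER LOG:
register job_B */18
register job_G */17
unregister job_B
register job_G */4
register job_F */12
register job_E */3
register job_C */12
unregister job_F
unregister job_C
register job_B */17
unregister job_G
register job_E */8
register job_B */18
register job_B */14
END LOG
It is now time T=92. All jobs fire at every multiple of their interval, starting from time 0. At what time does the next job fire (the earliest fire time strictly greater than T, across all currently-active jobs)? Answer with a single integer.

Answer: 96

Derivation:
Op 1: register job_B */18 -> active={job_B:*/18}
Op 2: register job_G */17 -> active={job_B:*/18, job_G:*/17}
Op 3: unregister job_B -> active={job_G:*/17}
Op 4: register job_G */4 -> active={job_G:*/4}
Op 5: register job_F */12 -> active={job_F:*/12, job_G:*/4}
Op 6: register job_E */3 -> active={job_E:*/3, job_F:*/12, job_G:*/4}
Op 7: register job_C */12 -> active={job_C:*/12, job_E:*/3, job_F:*/12, job_G:*/4}
Op 8: unregister job_F -> active={job_C:*/12, job_E:*/3, job_G:*/4}
Op 9: unregister job_C -> active={job_E:*/3, job_G:*/4}
Op 10: register job_B */17 -> active={job_B:*/17, job_E:*/3, job_G:*/4}
Op 11: unregister job_G -> active={job_B:*/17, job_E:*/3}
Op 12: register job_E */8 -> active={job_B:*/17, job_E:*/8}
Op 13: register job_B */18 -> active={job_B:*/18, job_E:*/8}
Op 14: register job_B */14 -> active={job_B:*/14, job_E:*/8}
  job_B: interval 14, next fire after T=92 is 98
  job_E: interval 8, next fire after T=92 is 96
Earliest fire time = 96 (job job_E)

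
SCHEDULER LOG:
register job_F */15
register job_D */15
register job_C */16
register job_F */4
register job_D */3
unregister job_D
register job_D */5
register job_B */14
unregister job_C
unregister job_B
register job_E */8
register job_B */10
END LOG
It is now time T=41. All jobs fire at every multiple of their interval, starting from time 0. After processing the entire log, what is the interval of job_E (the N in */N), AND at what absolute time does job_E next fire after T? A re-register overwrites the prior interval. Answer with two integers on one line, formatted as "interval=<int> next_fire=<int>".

Answer: interval=8 next_fire=48

Derivation:
Op 1: register job_F */15 -> active={job_F:*/15}
Op 2: register job_D */15 -> active={job_D:*/15, job_F:*/15}
Op 3: register job_C */16 -> active={job_C:*/16, job_D:*/15, job_F:*/15}
Op 4: register job_F */4 -> active={job_C:*/16, job_D:*/15, job_F:*/4}
Op 5: register job_D */3 -> active={job_C:*/16, job_D:*/3, job_F:*/4}
Op 6: unregister job_D -> active={job_C:*/16, job_F:*/4}
Op 7: register job_D */5 -> active={job_C:*/16, job_D:*/5, job_F:*/4}
Op 8: register job_B */14 -> active={job_B:*/14, job_C:*/16, job_D:*/5, job_F:*/4}
Op 9: unregister job_C -> active={job_B:*/14, job_D:*/5, job_F:*/4}
Op 10: unregister job_B -> active={job_D:*/5, job_F:*/4}
Op 11: register job_E */8 -> active={job_D:*/5, job_E:*/8, job_F:*/4}
Op 12: register job_B */10 -> active={job_B:*/10, job_D:*/5, job_E:*/8, job_F:*/4}
Final interval of job_E = 8
Next fire of job_E after T=41: (41//8+1)*8 = 48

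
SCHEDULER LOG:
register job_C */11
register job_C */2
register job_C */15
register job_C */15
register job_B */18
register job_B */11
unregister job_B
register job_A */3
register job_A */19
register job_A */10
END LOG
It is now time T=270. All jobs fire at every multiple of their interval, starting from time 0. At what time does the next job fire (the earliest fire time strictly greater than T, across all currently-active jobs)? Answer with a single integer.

Op 1: register job_C */11 -> active={job_C:*/11}
Op 2: register job_C */2 -> active={job_C:*/2}
Op 3: register job_C */15 -> active={job_C:*/15}
Op 4: register job_C */15 -> active={job_C:*/15}
Op 5: register job_B */18 -> active={job_B:*/18, job_C:*/15}
Op 6: register job_B */11 -> active={job_B:*/11, job_C:*/15}
Op 7: unregister job_B -> active={job_C:*/15}
Op 8: register job_A */3 -> active={job_A:*/3, job_C:*/15}
Op 9: register job_A */19 -> active={job_A:*/19, job_C:*/15}
Op 10: register job_A */10 -> active={job_A:*/10, job_C:*/15}
  job_A: interval 10, next fire after T=270 is 280
  job_C: interval 15, next fire after T=270 is 285
Earliest fire time = 280 (job job_A)

Answer: 280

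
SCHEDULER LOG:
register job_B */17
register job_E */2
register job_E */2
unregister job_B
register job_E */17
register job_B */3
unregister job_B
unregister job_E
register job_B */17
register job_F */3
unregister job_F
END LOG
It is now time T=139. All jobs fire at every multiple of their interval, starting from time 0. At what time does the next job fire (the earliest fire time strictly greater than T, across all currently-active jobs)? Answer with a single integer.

Op 1: register job_B */17 -> active={job_B:*/17}
Op 2: register job_E */2 -> active={job_B:*/17, job_E:*/2}
Op 3: register job_E */2 -> active={job_B:*/17, job_E:*/2}
Op 4: unregister job_B -> active={job_E:*/2}
Op 5: register job_E */17 -> active={job_E:*/17}
Op 6: register job_B */3 -> active={job_B:*/3, job_E:*/17}
Op 7: unregister job_B -> active={job_E:*/17}
Op 8: unregister job_E -> active={}
Op 9: register job_B */17 -> active={job_B:*/17}
Op 10: register job_F */3 -> active={job_B:*/17, job_F:*/3}
Op 11: unregister job_F -> active={job_B:*/17}
  job_B: interval 17, next fire after T=139 is 153
Earliest fire time = 153 (job job_B)

Answer: 153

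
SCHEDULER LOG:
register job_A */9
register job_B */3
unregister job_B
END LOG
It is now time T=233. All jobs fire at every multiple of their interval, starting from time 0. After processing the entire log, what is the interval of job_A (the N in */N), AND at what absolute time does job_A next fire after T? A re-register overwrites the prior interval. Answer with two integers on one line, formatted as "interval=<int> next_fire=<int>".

Op 1: register job_A */9 -> active={job_A:*/9}
Op 2: register job_B */3 -> active={job_A:*/9, job_B:*/3}
Op 3: unregister job_B -> active={job_A:*/9}
Final interval of job_A = 9
Next fire of job_A after T=233: (233//9+1)*9 = 234

Answer: interval=9 next_fire=234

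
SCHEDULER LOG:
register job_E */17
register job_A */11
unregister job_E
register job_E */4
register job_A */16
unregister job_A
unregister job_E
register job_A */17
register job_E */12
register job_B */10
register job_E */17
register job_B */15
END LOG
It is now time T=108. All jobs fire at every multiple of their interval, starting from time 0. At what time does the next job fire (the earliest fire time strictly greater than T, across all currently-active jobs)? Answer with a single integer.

Answer: 119

Derivation:
Op 1: register job_E */17 -> active={job_E:*/17}
Op 2: register job_A */11 -> active={job_A:*/11, job_E:*/17}
Op 3: unregister job_E -> active={job_A:*/11}
Op 4: register job_E */4 -> active={job_A:*/11, job_E:*/4}
Op 5: register job_A */16 -> active={job_A:*/16, job_E:*/4}
Op 6: unregister job_A -> active={job_E:*/4}
Op 7: unregister job_E -> active={}
Op 8: register job_A */17 -> active={job_A:*/17}
Op 9: register job_E */12 -> active={job_A:*/17, job_E:*/12}
Op 10: register job_B */10 -> active={job_A:*/17, job_B:*/10, job_E:*/12}
Op 11: register job_E */17 -> active={job_A:*/17, job_B:*/10, job_E:*/17}
Op 12: register job_B */15 -> active={job_A:*/17, job_B:*/15, job_E:*/17}
  job_A: interval 17, next fire after T=108 is 119
  job_B: interval 15, next fire after T=108 is 120
  job_E: interval 17, next fire after T=108 is 119
Earliest fire time = 119 (job job_A)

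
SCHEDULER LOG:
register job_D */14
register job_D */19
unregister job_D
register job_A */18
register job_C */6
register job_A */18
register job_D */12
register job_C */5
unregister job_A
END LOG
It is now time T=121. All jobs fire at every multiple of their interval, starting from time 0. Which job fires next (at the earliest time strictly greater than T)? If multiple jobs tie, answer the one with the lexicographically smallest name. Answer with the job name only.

Op 1: register job_D */14 -> active={job_D:*/14}
Op 2: register job_D */19 -> active={job_D:*/19}
Op 3: unregister job_D -> active={}
Op 4: register job_A */18 -> active={job_A:*/18}
Op 5: register job_C */6 -> active={job_A:*/18, job_C:*/6}
Op 6: register job_A */18 -> active={job_A:*/18, job_C:*/6}
Op 7: register job_D */12 -> active={job_A:*/18, job_C:*/6, job_D:*/12}
Op 8: register job_C */5 -> active={job_A:*/18, job_C:*/5, job_D:*/12}
Op 9: unregister job_A -> active={job_C:*/5, job_D:*/12}
  job_C: interval 5, next fire after T=121 is 125
  job_D: interval 12, next fire after T=121 is 132
Earliest = 125, winner (lex tiebreak) = job_C

Answer: job_C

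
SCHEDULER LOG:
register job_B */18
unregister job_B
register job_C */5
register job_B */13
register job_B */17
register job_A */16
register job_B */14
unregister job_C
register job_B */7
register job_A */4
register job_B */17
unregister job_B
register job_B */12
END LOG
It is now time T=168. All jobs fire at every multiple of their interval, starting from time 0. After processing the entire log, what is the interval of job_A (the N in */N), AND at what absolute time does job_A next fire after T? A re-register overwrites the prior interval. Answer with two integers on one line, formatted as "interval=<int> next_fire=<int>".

Op 1: register job_B */18 -> active={job_B:*/18}
Op 2: unregister job_B -> active={}
Op 3: register job_C */5 -> active={job_C:*/5}
Op 4: register job_B */13 -> active={job_B:*/13, job_C:*/5}
Op 5: register job_B */17 -> active={job_B:*/17, job_C:*/5}
Op 6: register job_A */16 -> active={job_A:*/16, job_B:*/17, job_C:*/5}
Op 7: register job_B */14 -> active={job_A:*/16, job_B:*/14, job_C:*/5}
Op 8: unregister job_C -> active={job_A:*/16, job_B:*/14}
Op 9: register job_B */7 -> active={job_A:*/16, job_B:*/7}
Op 10: register job_A */4 -> active={job_A:*/4, job_B:*/7}
Op 11: register job_B */17 -> active={job_A:*/4, job_B:*/17}
Op 12: unregister job_B -> active={job_A:*/4}
Op 13: register job_B */12 -> active={job_A:*/4, job_B:*/12}
Final interval of job_A = 4
Next fire of job_A after T=168: (168//4+1)*4 = 172

Answer: interval=4 next_fire=172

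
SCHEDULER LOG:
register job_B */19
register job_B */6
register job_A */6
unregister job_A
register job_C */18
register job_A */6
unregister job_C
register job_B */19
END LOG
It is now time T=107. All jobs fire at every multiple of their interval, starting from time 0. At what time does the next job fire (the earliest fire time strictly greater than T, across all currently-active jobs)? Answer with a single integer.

Op 1: register job_B */19 -> active={job_B:*/19}
Op 2: register job_B */6 -> active={job_B:*/6}
Op 3: register job_A */6 -> active={job_A:*/6, job_B:*/6}
Op 4: unregister job_A -> active={job_B:*/6}
Op 5: register job_C */18 -> active={job_B:*/6, job_C:*/18}
Op 6: register job_A */6 -> active={job_A:*/6, job_B:*/6, job_C:*/18}
Op 7: unregister job_C -> active={job_A:*/6, job_B:*/6}
Op 8: register job_B */19 -> active={job_A:*/6, job_B:*/19}
  job_A: interval 6, next fire after T=107 is 108
  job_B: interval 19, next fire after T=107 is 114
Earliest fire time = 108 (job job_A)

Answer: 108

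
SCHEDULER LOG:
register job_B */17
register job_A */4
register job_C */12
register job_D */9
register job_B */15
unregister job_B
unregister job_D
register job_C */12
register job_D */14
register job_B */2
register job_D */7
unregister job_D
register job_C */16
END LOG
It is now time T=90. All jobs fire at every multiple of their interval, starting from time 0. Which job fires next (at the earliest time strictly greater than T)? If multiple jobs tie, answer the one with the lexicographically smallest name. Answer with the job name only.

Answer: job_A

Derivation:
Op 1: register job_B */17 -> active={job_B:*/17}
Op 2: register job_A */4 -> active={job_A:*/4, job_B:*/17}
Op 3: register job_C */12 -> active={job_A:*/4, job_B:*/17, job_C:*/12}
Op 4: register job_D */9 -> active={job_A:*/4, job_B:*/17, job_C:*/12, job_D:*/9}
Op 5: register job_B */15 -> active={job_A:*/4, job_B:*/15, job_C:*/12, job_D:*/9}
Op 6: unregister job_B -> active={job_A:*/4, job_C:*/12, job_D:*/9}
Op 7: unregister job_D -> active={job_A:*/4, job_C:*/12}
Op 8: register job_C */12 -> active={job_A:*/4, job_C:*/12}
Op 9: register job_D */14 -> active={job_A:*/4, job_C:*/12, job_D:*/14}
Op 10: register job_B */2 -> active={job_A:*/4, job_B:*/2, job_C:*/12, job_D:*/14}
Op 11: register job_D */7 -> active={job_A:*/4, job_B:*/2, job_C:*/12, job_D:*/7}
Op 12: unregister job_D -> active={job_A:*/4, job_B:*/2, job_C:*/12}
Op 13: register job_C */16 -> active={job_A:*/4, job_B:*/2, job_C:*/16}
  job_A: interval 4, next fire after T=90 is 92
  job_B: interval 2, next fire after T=90 is 92
  job_C: interval 16, next fire after T=90 is 96
Earliest = 92, winner (lex tiebreak) = job_A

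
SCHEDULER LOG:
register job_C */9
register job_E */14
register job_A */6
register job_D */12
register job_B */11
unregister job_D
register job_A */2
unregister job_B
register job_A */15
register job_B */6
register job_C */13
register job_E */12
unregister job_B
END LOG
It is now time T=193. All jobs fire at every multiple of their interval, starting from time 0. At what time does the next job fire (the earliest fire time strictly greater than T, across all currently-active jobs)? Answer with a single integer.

Answer: 195

Derivation:
Op 1: register job_C */9 -> active={job_C:*/9}
Op 2: register job_E */14 -> active={job_C:*/9, job_E:*/14}
Op 3: register job_A */6 -> active={job_A:*/6, job_C:*/9, job_E:*/14}
Op 4: register job_D */12 -> active={job_A:*/6, job_C:*/9, job_D:*/12, job_E:*/14}
Op 5: register job_B */11 -> active={job_A:*/6, job_B:*/11, job_C:*/9, job_D:*/12, job_E:*/14}
Op 6: unregister job_D -> active={job_A:*/6, job_B:*/11, job_C:*/9, job_E:*/14}
Op 7: register job_A */2 -> active={job_A:*/2, job_B:*/11, job_C:*/9, job_E:*/14}
Op 8: unregister job_B -> active={job_A:*/2, job_C:*/9, job_E:*/14}
Op 9: register job_A */15 -> active={job_A:*/15, job_C:*/9, job_E:*/14}
Op 10: register job_B */6 -> active={job_A:*/15, job_B:*/6, job_C:*/9, job_E:*/14}
Op 11: register job_C */13 -> active={job_A:*/15, job_B:*/6, job_C:*/13, job_E:*/14}
Op 12: register job_E */12 -> active={job_A:*/15, job_B:*/6, job_C:*/13, job_E:*/12}
Op 13: unregister job_B -> active={job_A:*/15, job_C:*/13, job_E:*/12}
  job_A: interval 15, next fire after T=193 is 195
  job_C: interval 13, next fire after T=193 is 195
  job_E: interval 12, next fire after T=193 is 204
Earliest fire time = 195 (job job_A)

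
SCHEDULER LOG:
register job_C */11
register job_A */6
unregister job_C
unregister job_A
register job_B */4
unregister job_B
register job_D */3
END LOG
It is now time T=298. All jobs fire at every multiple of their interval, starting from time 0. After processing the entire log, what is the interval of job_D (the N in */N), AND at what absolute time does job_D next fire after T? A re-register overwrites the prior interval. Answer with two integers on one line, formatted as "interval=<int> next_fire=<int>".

Answer: interval=3 next_fire=300

Derivation:
Op 1: register job_C */11 -> active={job_C:*/11}
Op 2: register job_A */6 -> active={job_A:*/6, job_C:*/11}
Op 3: unregister job_C -> active={job_A:*/6}
Op 4: unregister job_A -> active={}
Op 5: register job_B */4 -> active={job_B:*/4}
Op 6: unregister job_B -> active={}
Op 7: register job_D */3 -> active={job_D:*/3}
Final interval of job_D = 3
Next fire of job_D after T=298: (298//3+1)*3 = 300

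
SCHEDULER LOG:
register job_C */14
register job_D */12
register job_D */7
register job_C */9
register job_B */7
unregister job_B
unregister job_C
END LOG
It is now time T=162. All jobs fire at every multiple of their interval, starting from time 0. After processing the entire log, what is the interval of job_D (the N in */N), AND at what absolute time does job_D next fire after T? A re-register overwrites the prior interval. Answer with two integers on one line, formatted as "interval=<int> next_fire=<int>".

Answer: interval=7 next_fire=168

Derivation:
Op 1: register job_C */14 -> active={job_C:*/14}
Op 2: register job_D */12 -> active={job_C:*/14, job_D:*/12}
Op 3: register job_D */7 -> active={job_C:*/14, job_D:*/7}
Op 4: register job_C */9 -> active={job_C:*/9, job_D:*/7}
Op 5: register job_B */7 -> active={job_B:*/7, job_C:*/9, job_D:*/7}
Op 6: unregister job_B -> active={job_C:*/9, job_D:*/7}
Op 7: unregister job_C -> active={job_D:*/7}
Final interval of job_D = 7
Next fire of job_D after T=162: (162//7+1)*7 = 168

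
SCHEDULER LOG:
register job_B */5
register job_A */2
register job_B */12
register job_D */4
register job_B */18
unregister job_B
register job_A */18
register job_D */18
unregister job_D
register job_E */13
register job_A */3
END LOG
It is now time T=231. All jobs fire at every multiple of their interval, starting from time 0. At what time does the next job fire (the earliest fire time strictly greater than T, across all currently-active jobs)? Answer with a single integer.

Answer: 234

Derivation:
Op 1: register job_B */5 -> active={job_B:*/5}
Op 2: register job_A */2 -> active={job_A:*/2, job_B:*/5}
Op 3: register job_B */12 -> active={job_A:*/2, job_B:*/12}
Op 4: register job_D */4 -> active={job_A:*/2, job_B:*/12, job_D:*/4}
Op 5: register job_B */18 -> active={job_A:*/2, job_B:*/18, job_D:*/4}
Op 6: unregister job_B -> active={job_A:*/2, job_D:*/4}
Op 7: register job_A */18 -> active={job_A:*/18, job_D:*/4}
Op 8: register job_D */18 -> active={job_A:*/18, job_D:*/18}
Op 9: unregister job_D -> active={job_A:*/18}
Op 10: register job_E */13 -> active={job_A:*/18, job_E:*/13}
Op 11: register job_A */3 -> active={job_A:*/3, job_E:*/13}
  job_A: interval 3, next fire after T=231 is 234
  job_E: interval 13, next fire after T=231 is 234
Earliest fire time = 234 (job job_A)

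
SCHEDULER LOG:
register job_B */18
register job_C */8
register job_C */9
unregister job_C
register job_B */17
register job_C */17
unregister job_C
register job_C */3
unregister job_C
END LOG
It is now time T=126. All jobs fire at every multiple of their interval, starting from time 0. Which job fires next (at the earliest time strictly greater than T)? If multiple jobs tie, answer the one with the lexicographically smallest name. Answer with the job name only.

Op 1: register job_B */18 -> active={job_B:*/18}
Op 2: register job_C */8 -> active={job_B:*/18, job_C:*/8}
Op 3: register job_C */9 -> active={job_B:*/18, job_C:*/9}
Op 4: unregister job_C -> active={job_B:*/18}
Op 5: register job_B */17 -> active={job_B:*/17}
Op 6: register job_C */17 -> active={job_B:*/17, job_C:*/17}
Op 7: unregister job_C -> active={job_B:*/17}
Op 8: register job_C */3 -> active={job_B:*/17, job_C:*/3}
Op 9: unregister job_C -> active={job_B:*/17}
  job_B: interval 17, next fire after T=126 is 136
Earliest = 136, winner (lex tiebreak) = job_B

Answer: job_B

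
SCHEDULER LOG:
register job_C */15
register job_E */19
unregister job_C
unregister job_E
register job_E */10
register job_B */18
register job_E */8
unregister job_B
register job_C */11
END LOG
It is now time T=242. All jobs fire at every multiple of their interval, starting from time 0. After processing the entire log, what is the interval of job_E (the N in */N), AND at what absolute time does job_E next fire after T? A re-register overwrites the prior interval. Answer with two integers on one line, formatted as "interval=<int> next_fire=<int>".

Op 1: register job_C */15 -> active={job_C:*/15}
Op 2: register job_E */19 -> active={job_C:*/15, job_E:*/19}
Op 3: unregister job_C -> active={job_E:*/19}
Op 4: unregister job_E -> active={}
Op 5: register job_E */10 -> active={job_E:*/10}
Op 6: register job_B */18 -> active={job_B:*/18, job_E:*/10}
Op 7: register job_E */8 -> active={job_B:*/18, job_E:*/8}
Op 8: unregister job_B -> active={job_E:*/8}
Op 9: register job_C */11 -> active={job_C:*/11, job_E:*/8}
Final interval of job_E = 8
Next fire of job_E after T=242: (242//8+1)*8 = 248

Answer: interval=8 next_fire=248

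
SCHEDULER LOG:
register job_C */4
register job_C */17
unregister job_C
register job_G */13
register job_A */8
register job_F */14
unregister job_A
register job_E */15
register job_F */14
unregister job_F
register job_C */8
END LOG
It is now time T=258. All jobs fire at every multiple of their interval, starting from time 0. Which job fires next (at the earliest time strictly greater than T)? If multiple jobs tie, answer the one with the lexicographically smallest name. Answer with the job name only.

Op 1: register job_C */4 -> active={job_C:*/4}
Op 2: register job_C */17 -> active={job_C:*/17}
Op 3: unregister job_C -> active={}
Op 4: register job_G */13 -> active={job_G:*/13}
Op 5: register job_A */8 -> active={job_A:*/8, job_G:*/13}
Op 6: register job_F */14 -> active={job_A:*/8, job_F:*/14, job_G:*/13}
Op 7: unregister job_A -> active={job_F:*/14, job_G:*/13}
Op 8: register job_E */15 -> active={job_E:*/15, job_F:*/14, job_G:*/13}
Op 9: register job_F */14 -> active={job_E:*/15, job_F:*/14, job_G:*/13}
Op 10: unregister job_F -> active={job_E:*/15, job_G:*/13}
Op 11: register job_C */8 -> active={job_C:*/8, job_E:*/15, job_G:*/13}
  job_C: interval 8, next fire after T=258 is 264
  job_E: interval 15, next fire after T=258 is 270
  job_G: interval 13, next fire after T=258 is 260
Earliest = 260, winner (lex tiebreak) = job_G

Answer: job_G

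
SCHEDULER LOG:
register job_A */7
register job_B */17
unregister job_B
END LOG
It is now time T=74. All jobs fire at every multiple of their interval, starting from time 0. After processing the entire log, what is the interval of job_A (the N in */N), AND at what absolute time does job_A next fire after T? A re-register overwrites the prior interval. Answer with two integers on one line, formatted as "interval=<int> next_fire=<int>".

Answer: interval=7 next_fire=77

Derivation:
Op 1: register job_A */7 -> active={job_A:*/7}
Op 2: register job_B */17 -> active={job_A:*/7, job_B:*/17}
Op 3: unregister job_B -> active={job_A:*/7}
Final interval of job_A = 7
Next fire of job_A after T=74: (74//7+1)*7 = 77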